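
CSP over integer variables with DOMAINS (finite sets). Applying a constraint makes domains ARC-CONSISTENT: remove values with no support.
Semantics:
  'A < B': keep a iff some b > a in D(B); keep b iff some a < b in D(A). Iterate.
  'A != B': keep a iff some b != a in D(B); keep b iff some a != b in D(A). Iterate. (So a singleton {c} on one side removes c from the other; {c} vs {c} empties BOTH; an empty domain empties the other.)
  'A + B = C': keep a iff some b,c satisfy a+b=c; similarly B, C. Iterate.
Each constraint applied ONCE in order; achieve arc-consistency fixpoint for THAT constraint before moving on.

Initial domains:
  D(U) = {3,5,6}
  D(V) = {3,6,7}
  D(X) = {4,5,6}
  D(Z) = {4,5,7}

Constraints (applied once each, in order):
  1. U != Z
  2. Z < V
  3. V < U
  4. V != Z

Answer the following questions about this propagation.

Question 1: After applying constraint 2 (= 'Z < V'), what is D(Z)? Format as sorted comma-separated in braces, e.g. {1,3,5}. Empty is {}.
Constraint 1 (U != Z) on D(U)={3,5,6} D(Z)={4,5,7}: no change
Constraint 2 (Z < V) on D(Z)={4,5,7} D(V)={3,6,7}: Z {4,5,7}->{4,5}; V {3,6,7}->{6,7}
So after constraint 2: D(Z) = {4,5}

Answer: {4,5}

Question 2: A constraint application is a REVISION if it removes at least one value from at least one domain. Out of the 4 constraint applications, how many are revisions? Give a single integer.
Answer: 3

Derivation:
Constraint 1 (U != Z) on D(U)={3,5,6} D(Z)={4,5,7}: no change => not a revision
Constraint 2 (Z < V) on D(Z)={4,5,7} D(V)={3,6,7}: Z {4,5,7}->{4,5}; V {3,6,7}->{6,7} => REVISION
Constraint 3 (V < U) on D(V)={6,7} D(U)={3,5,6}: V {6,7}->{}; U {3,5,6}->{} => REVISION
Constraint 4 (V != Z) on D(V)={} D(Z)={4,5}: Z {4,5}->{} => REVISION
Total revisions = 3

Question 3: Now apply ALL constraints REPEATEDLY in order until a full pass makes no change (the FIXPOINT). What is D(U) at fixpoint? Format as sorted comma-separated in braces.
pass 0 (initial): D(U)={3,5,6}
pass 1: U {3,5,6}->{}; V {3,6,7}->{}; Z {4,5,7}->{}
pass 2: no change
Fixpoint after 2 passes: D(U) = {}

Answer: {}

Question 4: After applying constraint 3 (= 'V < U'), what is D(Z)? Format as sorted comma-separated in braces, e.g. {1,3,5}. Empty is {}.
Constraint 1 (U != Z) on D(U)={3,5,6} D(Z)={4,5,7}: no change
Constraint 2 (Z < V) on D(Z)={4,5,7} D(V)={3,6,7}: Z {4,5,7}->{4,5}; V {3,6,7}->{6,7}
Constraint 3 (V < U) on D(V)={6,7} D(U)={3,5,6}: V {6,7}->{}; U {3,5,6}->{}
So after constraint 3: D(Z) = {4,5}

Answer: {4,5}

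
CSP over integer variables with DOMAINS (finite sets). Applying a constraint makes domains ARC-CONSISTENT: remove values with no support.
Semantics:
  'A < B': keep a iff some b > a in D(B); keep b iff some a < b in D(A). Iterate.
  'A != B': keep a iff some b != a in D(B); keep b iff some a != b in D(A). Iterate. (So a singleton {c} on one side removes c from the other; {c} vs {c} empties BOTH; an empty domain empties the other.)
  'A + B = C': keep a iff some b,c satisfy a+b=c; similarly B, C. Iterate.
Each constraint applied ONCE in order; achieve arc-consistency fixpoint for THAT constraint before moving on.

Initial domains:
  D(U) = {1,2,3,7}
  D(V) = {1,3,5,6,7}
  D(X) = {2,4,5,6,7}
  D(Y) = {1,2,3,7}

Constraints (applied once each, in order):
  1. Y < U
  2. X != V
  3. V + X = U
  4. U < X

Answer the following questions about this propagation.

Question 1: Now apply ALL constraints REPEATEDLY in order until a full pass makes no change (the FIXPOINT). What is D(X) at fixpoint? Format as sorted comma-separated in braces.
pass 0 (initial): D(X)={2,4,5,6,7}
pass 1: U {1,2,3,7}->{3}; V {1,3,5,6,7}->{1,3,5}; X {2,4,5,6,7}->{4,6}; Y {1,2,3,7}->{1,2,3}
pass 2: U {3}->{}; V {1,3,5}->{}; X {4,6}->{}; Y {1,2,3}->{1,2}
pass 3: Y {1,2}->{}
pass 4: no change
Fixpoint after 4 passes: D(X) = {}

Answer: {}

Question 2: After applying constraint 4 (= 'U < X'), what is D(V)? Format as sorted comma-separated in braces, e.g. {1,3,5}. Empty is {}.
Answer: {1,3,5}

Derivation:
Constraint 1 (Y < U) on D(Y)={1,2,3,7} D(U)={1,2,3,7}: Y {1,2,3,7}->{1,2,3}; U {1,2,3,7}->{2,3,7}
Constraint 2 (X != V) on D(X)={2,4,5,6,7} D(V)={1,3,5,6,7}: no change
Constraint 3 (V + X = U) on D(V)={1,3,5,6,7} D(X)={2,4,5,6,7} D(U)={2,3,7}: V {1,3,5,6,7}->{1,3,5}; X {2,4,5,6,7}->{2,4,6}; U {2,3,7}->{3,7}
Constraint 4 (U < X) on D(U)={3,7} D(X)={2,4,6}: U {3,7}->{3}; X {2,4,6}->{4,6}
So after constraint 4: D(V) = {1,3,5}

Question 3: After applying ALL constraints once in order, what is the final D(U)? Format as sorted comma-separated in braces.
Answer: {3}

Derivation:
Constraint 1 (Y < U) on D(Y)={1,2,3,7} D(U)={1,2,3,7}: Y {1,2,3,7}->{1,2,3}; U {1,2,3,7}->{2,3,7}
Constraint 2 (X != V) on D(X)={2,4,5,6,7} D(V)={1,3,5,6,7}: no change
Constraint 3 (V + X = U) on D(V)={1,3,5,6,7} D(X)={2,4,5,6,7} D(U)={2,3,7}: V {1,3,5,6,7}->{1,3,5}; X {2,4,5,6,7}->{2,4,6}; U {2,3,7}->{3,7}
Constraint 4 (U < X) on D(U)={3,7} D(X)={2,4,6}: U {3,7}->{3}; X {2,4,6}->{4,6}
So after all 4 constraints: D(U) = {3}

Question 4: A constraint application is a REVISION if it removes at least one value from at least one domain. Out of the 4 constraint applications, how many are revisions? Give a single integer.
Answer: 3

Derivation:
Constraint 1 (Y < U) on D(Y)={1,2,3,7} D(U)={1,2,3,7}: Y {1,2,3,7}->{1,2,3}; U {1,2,3,7}->{2,3,7} => REVISION
Constraint 2 (X != V) on D(X)={2,4,5,6,7} D(V)={1,3,5,6,7}: no change => not a revision
Constraint 3 (V + X = U) on D(V)={1,3,5,6,7} D(X)={2,4,5,6,7} D(U)={2,3,7}: V {1,3,5,6,7}->{1,3,5}; X {2,4,5,6,7}->{2,4,6}; U {2,3,7}->{3,7} => REVISION
Constraint 4 (U < X) on D(U)={3,7} D(X)={2,4,6}: U {3,7}->{3}; X {2,4,6}->{4,6} => REVISION
Total revisions = 3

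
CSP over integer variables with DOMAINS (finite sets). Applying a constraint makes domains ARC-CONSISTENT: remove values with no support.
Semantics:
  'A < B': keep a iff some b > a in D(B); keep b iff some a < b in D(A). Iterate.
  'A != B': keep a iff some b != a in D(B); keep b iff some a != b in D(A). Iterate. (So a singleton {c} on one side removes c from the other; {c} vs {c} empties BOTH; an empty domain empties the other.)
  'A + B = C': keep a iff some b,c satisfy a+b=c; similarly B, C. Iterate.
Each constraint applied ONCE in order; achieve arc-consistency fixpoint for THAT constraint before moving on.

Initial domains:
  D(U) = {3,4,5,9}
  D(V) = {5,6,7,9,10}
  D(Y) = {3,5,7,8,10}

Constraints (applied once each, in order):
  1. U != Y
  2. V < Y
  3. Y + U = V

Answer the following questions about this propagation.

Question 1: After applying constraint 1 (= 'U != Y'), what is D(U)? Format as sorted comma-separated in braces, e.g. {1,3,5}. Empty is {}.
Answer: {3,4,5,9}

Derivation:
Constraint 1 (U != Y) on D(U)={3,4,5,9} D(Y)={3,5,7,8,10}: no change
So after constraint 1: D(U) = {3,4,5,9}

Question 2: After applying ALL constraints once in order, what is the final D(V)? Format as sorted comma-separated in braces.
Constraint 1 (U != Y) on D(U)={3,4,5,9} D(Y)={3,5,7,8,10}: no change
Constraint 2 (V < Y) on D(V)={5,6,7,9,10} D(Y)={3,5,7,8,10}: V {5,6,7,9,10}->{5,6,7,9}; Y {3,5,7,8,10}->{7,8,10}
Constraint 3 (Y + U = V) on D(Y)={7,8,10} D(U)={3,4,5,9} D(V)={5,6,7,9}: Y {7,8,10}->{}; U {3,4,5,9}->{}; V {5,6,7,9}->{}
So after all 3 constraints: D(V) = {}

Answer: {}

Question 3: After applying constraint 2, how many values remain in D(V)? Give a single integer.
Constraint 1 (U != Y) on D(U)={3,4,5,9} D(Y)={3,5,7,8,10}: no change
Constraint 2 (V < Y) on D(V)={5,6,7,9,10} D(Y)={3,5,7,8,10}: V {5,6,7,9,10}->{5,6,7,9}; Y {3,5,7,8,10}->{7,8,10}
So after constraint 2: D(V)={5,6,7,9}, size = 4

Answer: 4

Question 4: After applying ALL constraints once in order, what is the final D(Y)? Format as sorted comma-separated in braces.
Constraint 1 (U != Y) on D(U)={3,4,5,9} D(Y)={3,5,7,8,10}: no change
Constraint 2 (V < Y) on D(V)={5,6,7,9,10} D(Y)={3,5,7,8,10}: V {5,6,7,9,10}->{5,6,7,9}; Y {3,5,7,8,10}->{7,8,10}
Constraint 3 (Y + U = V) on D(Y)={7,8,10} D(U)={3,4,5,9} D(V)={5,6,7,9}: Y {7,8,10}->{}; U {3,4,5,9}->{}; V {5,6,7,9}->{}
So after all 3 constraints: D(Y) = {}

Answer: {}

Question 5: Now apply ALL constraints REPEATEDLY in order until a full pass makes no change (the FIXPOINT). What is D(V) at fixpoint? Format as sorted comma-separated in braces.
Answer: {}

Derivation:
pass 0 (initial): D(V)={5,6,7,9,10}
pass 1: U {3,4,5,9}->{}; V {5,6,7,9,10}->{}; Y {3,5,7,8,10}->{}
pass 2: no change
Fixpoint after 2 passes: D(V) = {}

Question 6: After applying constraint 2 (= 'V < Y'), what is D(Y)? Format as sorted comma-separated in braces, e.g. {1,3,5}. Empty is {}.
Answer: {7,8,10}

Derivation:
Constraint 1 (U != Y) on D(U)={3,4,5,9} D(Y)={3,5,7,8,10}: no change
Constraint 2 (V < Y) on D(V)={5,6,7,9,10} D(Y)={3,5,7,8,10}: V {5,6,7,9,10}->{5,6,7,9}; Y {3,5,7,8,10}->{7,8,10}
So after constraint 2: D(Y) = {7,8,10}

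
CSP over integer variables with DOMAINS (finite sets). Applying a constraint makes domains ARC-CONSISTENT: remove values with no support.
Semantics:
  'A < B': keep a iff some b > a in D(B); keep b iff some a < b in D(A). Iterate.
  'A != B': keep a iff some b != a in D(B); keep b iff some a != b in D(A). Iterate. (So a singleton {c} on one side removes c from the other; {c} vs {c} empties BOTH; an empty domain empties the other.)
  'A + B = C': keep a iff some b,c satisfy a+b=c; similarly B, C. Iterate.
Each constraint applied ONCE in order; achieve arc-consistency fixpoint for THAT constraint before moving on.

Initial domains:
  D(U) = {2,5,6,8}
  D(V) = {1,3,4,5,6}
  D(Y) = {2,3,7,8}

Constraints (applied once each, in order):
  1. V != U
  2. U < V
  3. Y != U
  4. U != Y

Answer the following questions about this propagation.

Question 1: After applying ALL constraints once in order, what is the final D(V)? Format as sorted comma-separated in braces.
Answer: {3,4,5,6}

Derivation:
Constraint 1 (V != U) on D(V)={1,3,4,5,6} D(U)={2,5,6,8}: no change
Constraint 2 (U < V) on D(U)={2,5,6,8} D(V)={1,3,4,5,6}: U {2,5,6,8}->{2,5}; V {1,3,4,5,6}->{3,4,5,6}
Constraint 3 (Y != U) on D(Y)={2,3,7,8} D(U)={2,5}: no change
Constraint 4 (U != Y) on D(U)={2,5} D(Y)={2,3,7,8}: no change
So after all 4 constraints: D(V) = {3,4,5,6}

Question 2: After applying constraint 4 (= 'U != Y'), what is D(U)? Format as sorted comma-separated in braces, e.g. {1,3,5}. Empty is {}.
Answer: {2,5}

Derivation:
Constraint 1 (V != U) on D(V)={1,3,4,5,6} D(U)={2,5,6,8}: no change
Constraint 2 (U < V) on D(U)={2,5,6,8} D(V)={1,3,4,5,6}: U {2,5,6,8}->{2,5}; V {1,3,4,5,6}->{3,4,5,6}
Constraint 3 (Y != U) on D(Y)={2,3,7,8} D(U)={2,5}: no change
Constraint 4 (U != Y) on D(U)={2,5} D(Y)={2,3,7,8}: no change
So after constraint 4: D(U) = {2,5}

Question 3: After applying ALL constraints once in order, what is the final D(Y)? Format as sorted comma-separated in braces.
Constraint 1 (V != U) on D(V)={1,3,4,5,6} D(U)={2,5,6,8}: no change
Constraint 2 (U < V) on D(U)={2,5,6,8} D(V)={1,3,4,5,6}: U {2,5,6,8}->{2,5}; V {1,3,4,5,6}->{3,4,5,6}
Constraint 3 (Y != U) on D(Y)={2,3,7,8} D(U)={2,5}: no change
Constraint 4 (U != Y) on D(U)={2,5} D(Y)={2,3,7,8}: no change
So after all 4 constraints: D(Y) = {2,3,7,8}

Answer: {2,3,7,8}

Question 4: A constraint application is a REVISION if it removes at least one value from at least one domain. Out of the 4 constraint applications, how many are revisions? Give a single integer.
Answer: 1

Derivation:
Constraint 1 (V != U) on D(V)={1,3,4,5,6} D(U)={2,5,6,8}: no change => not a revision
Constraint 2 (U < V) on D(U)={2,5,6,8} D(V)={1,3,4,5,6}: U {2,5,6,8}->{2,5}; V {1,3,4,5,6}->{3,4,5,6} => REVISION
Constraint 3 (Y != U) on D(Y)={2,3,7,8} D(U)={2,5}: no change => not a revision
Constraint 4 (U != Y) on D(U)={2,5} D(Y)={2,3,7,8}: no change => not a revision
Total revisions = 1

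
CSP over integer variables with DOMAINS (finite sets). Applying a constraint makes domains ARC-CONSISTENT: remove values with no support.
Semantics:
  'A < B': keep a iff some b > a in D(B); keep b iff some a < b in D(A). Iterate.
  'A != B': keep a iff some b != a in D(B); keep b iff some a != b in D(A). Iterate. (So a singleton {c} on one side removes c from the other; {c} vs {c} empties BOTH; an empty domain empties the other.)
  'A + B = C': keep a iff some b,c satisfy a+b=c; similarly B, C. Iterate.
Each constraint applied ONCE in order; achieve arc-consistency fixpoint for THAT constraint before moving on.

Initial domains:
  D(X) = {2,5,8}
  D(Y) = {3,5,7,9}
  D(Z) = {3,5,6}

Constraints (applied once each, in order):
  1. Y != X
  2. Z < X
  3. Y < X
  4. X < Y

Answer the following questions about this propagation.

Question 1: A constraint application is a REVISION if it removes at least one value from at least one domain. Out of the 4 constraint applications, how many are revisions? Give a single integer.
Constraint 1 (Y != X) on D(Y)={3,5,7,9} D(X)={2,5,8}: no change => not a revision
Constraint 2 (Z < X) on D(Z)={3,5,6} D(X)={2,5,8}: X {2,5,8}->{5,8} => REVISION
Constraint 3 (Y < X) on D(Y)={3,5,7,9} D(X)={5,8}: Y {3,5,7,9}->{3,5,7} => REVISION
Constraint 4 (X < Y) on D(X)={5,8} D(Y)={3,5,7}: X {5,8}->{5}; Y {3,5,7}->{7} => REVISION
Total revisions = 3

Answer: 3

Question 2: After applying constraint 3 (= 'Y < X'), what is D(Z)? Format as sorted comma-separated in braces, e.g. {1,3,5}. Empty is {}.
Answer: {3,5,6}

Derivation:
Constraint 1 (Y != X) on D(Y)={3,5,7,9} D(X)={2,5,8}: no change
Constraint 2 (Z < X) on D(Z)={3,5,6} D(X)={2,5,8}: X {2,5,8}->{5,8}
Constraint 3 (Y < X) on D(Y)={3,5,7,9} D(X)={5,8}: Y {3,5,7,9}->{3,5,7}
So after constraint 3: D(Z) = {3,5,6}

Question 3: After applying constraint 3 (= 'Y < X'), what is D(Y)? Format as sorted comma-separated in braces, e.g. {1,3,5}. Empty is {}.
Answer: {3,5,7}

Derivation:
Constraint 1 (Y != X) on D(Y)={3,5,7,9} D(X)={2,5,8}: no change
Constraint 2 (Z < X) on D(Z)={3,5,6} D(X)={2,5,8}: X {2,5,8}->{5,8}
Constraint 3 (Y < X) on D(Y)={3,5,7,9} D(X)={5,8}: Y {3,5,7,9}->{3,5,7}
So after constraint 3: D(Y) = {3,5,7}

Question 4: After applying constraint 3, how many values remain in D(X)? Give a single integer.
Constraint 1 (Y != X) on D(Y)={3,5,7,9} D(X)={2,5,8}: no change
Constraint 2 (Z < X) on D(Z)={3,5,6} D(X)={2,5,8}: X {2,5,8}->{5,8}
Constraint 3 (Y < X) on D(Y)={3,5,7,9} D(X)={5,8}: Y {3,5,7,9}->{3,5,7}
So after constraint 3: D(X)={5,8}, size = 2

Answer: 2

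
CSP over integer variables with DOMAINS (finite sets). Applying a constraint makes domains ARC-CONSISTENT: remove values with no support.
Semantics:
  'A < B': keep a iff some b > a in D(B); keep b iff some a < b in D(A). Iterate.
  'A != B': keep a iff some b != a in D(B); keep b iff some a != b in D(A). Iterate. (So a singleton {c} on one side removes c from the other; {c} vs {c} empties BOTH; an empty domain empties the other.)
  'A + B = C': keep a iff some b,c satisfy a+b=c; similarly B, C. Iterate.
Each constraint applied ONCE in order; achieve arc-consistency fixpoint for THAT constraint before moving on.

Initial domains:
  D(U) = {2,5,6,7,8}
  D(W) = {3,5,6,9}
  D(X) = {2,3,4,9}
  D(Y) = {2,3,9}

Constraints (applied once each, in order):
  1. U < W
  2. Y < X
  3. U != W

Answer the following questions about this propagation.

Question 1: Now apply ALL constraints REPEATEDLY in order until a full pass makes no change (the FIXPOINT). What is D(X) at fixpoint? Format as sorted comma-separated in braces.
pass 0 (initial): D(X)={2,3,4,9}
pass 1: X {2,3,4,9}->{3,4,9}; Y {2,3,9}->{2,3}
pass 2: no change
Fixpoint after 2 passes: D(X) = {3,4,9}

Answer: {3,4,9}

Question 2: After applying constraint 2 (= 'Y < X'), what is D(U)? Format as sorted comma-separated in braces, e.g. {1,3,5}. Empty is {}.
Answer: {2,5,6,7,8}

Derivation:
Constraint 1 (U < W) on D(U)={2,5,6,7,8} D(W)={3,5,6,9}: no change
Constraint 2 (Y < X) on D(Y)={2,3,9} D(X)={2,3,4,9}: Y {2,3,9}->{2,3}; X {2,3,4,9}->{3,4,9}
So after constraint 2: D(U) = {2,5,6,7,8}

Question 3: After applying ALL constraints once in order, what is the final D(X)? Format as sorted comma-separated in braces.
Answer: {3,4,9}

Derivation:
Constraint 1 (U < W) on D(U)={2,5,6,7,8} D(W)={3,5,6,9}: no change
Constraint 2 (Y < X) on D(Y)={2,3,9} D(X)={2,3,4,9}: Y {2,3,9}->{2,3}; X {2,3,4,9}->{3,4,9}
Constraint 3 (U != W) on D(U)={2,5,6,7,8} D(W)={3,5,6,9}: no change
So after all 3 constraints: D(X) = {3,4,9}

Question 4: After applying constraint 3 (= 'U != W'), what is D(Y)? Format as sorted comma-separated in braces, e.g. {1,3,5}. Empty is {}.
Answer: {2,3}

Derivation:
Constraint 1 (U < W) on D(U)={2,5,6,7,8} D(W)={3,5,6,9}: no change
Constraint 2 (Y < X) on D(Y)={2,3,9} D(X)={2,3,4,9}: Y {2,3,9}->{2,3}; X {2,3,4,9}->{3,4,9}
Constraint 3 (U != W) on D(U)={2,5,6,7,8} D(W)={3,5,6,9}: no change
So after constraint 3: D(Y) = {2,3}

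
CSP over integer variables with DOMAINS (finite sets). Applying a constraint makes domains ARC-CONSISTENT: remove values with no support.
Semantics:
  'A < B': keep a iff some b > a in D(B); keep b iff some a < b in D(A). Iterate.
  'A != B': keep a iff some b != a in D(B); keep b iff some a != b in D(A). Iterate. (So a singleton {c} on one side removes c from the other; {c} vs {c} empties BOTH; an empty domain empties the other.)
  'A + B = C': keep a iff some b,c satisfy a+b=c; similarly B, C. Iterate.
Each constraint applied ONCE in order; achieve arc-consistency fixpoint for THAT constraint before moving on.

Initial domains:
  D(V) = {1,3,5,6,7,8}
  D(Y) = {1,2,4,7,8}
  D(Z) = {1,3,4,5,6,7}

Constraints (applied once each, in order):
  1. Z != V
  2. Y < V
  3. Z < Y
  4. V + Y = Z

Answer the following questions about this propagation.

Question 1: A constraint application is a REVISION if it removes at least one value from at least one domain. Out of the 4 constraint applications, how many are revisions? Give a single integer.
Answer: 3

Derivation:
Constraint 1 (Z != V) on D(Z)={1,3,4,5,6,7} D(V)={1,3,5,6,7,8}: no change => not a revision
Constraint 2 (Y < V) on D(Y)={1,2,4,7,8} D(V)={1,3,5,6,7,8}: Y {1,2,4,7,8}->{1,2,4,7}; V {1,3,5,6,7,8}->{3,5,6,7,8} => REVISION
Constraint 3 (Z < Y) on D(Z)={1,3,4,5,6,7} D(Y)={1,2,4,7}: Z {1,3,4,5,6,7}->{1,3,4,5,6}; Y {1,2,4,7}->{2,4,7} => REVISION
Constraint 4 (V + Y = Z) on D(V)={3,5,6,7,8} D(Y)={2,4,7} D(Z)={1,3,4,5,6}: V {3,5,6,7,8}->{3}; Y {2,4,7}->{2}; Z {1,3,4,5,6}->{5} => REVISION
Total revisions = 3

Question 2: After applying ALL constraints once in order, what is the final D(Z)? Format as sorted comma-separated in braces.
Constraint 1 (Z != V) on D(Z)={1,3,4,5,6,7} D(V)={1,3,5,6,7,8}: no change
Constraint 2 (Y < V) on D(Y)={1,2,4,7,8} D(V)={1,3,5,6,7,8}: Y {1,2,4,7,8}->{1,2,4,7}; V {1,3,5,6,7,8}->{3,5,6,7,8}
Constraint 3 (Z < Y) on D(Z)={1,3,4,5,6,7} D(Y)={1,2,4,7}: Z {1,3,4,5,6,7}->{1,3,4,5,6}; Y {1,2,4,7}->{2,4,7}
Constraint 4 (V + Y = Z) on D(V)={3,5,6,7,8} D(Y)={2,4,7} D(Z)={1,3,4,5,6}: V {3,5,6,7,8}->{3}; Y {2,4,7}->{2}; Z {1,3,4,5,6}->{5}
So after all 4 constraints: D(Z) = {5}

Answer: {5}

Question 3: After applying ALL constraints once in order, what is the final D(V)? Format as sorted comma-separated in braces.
Constraint 1 (Z != V) on D(Z)={1,3,4,5,6,7} D(V)={1,3,5,6,7,8}: no change
Constraint 2 (Y < V) on D(Y)={1,2,4,7,8} D(V)={1,3,5,6,7,8}: Y {1,2,4,7,8}->{1,2,4,7}; V {1,3,5,6,7,8}->{3,5,6,7,8}
Constraint 3 (Z < Y) on D(Z)={1,3,4,5,6,7} D(Y)={1,2,4,7}: Z {1,3,4,5,6,7}->{1,3,4,5,6}; Y {1,2,4,7}->{2,4,7}
Constraint 4 (V + Y = Z) on D(V)={3,5,6,7,8} D(Y)={2,4,7} D(Z)={1,3,4,5,6}: V {3,5,6,7,8}->{3}; Y {2,4,7}->{2}; Z {1,3,4,5,6}->{5}
So after all 4 constraints: D(V) = {3}

Answer: {3}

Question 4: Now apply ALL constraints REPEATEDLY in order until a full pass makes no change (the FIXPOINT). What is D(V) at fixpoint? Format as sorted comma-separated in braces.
Answer: {}

Derivation:
pass 0 (initial): D(V)={1,3,5,6,7,8}
pass 1: V {1,3,5,6,7,8}->{3}; Y {1,2,4,7,8}->{2}; Z {1,3,4,5,6,7}->{5}
pass 2: V {3}->{}; Y {2}->{}; Z {5}->{}
pass 3: no change
Fixpoint after 3 passes: D(V) = {}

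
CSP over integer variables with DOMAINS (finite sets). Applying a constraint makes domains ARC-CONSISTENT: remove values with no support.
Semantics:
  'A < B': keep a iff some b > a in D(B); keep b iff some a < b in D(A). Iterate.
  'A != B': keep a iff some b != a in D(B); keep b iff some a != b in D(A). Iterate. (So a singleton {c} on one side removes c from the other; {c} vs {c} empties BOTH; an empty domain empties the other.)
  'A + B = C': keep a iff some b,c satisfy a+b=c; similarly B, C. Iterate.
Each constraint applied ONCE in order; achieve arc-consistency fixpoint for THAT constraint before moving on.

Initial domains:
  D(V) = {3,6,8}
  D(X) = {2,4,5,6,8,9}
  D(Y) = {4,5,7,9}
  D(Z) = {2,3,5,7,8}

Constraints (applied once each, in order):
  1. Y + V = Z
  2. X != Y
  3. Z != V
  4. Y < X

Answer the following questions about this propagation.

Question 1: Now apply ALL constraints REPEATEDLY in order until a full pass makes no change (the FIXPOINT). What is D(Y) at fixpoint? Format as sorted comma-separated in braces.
Answer: {4,5}

Derivation:
pass 0 (initial): D(Y)={4,5,7,9}
pass 1: V {3,6,8}->{3}; X {2,4,5,6,8,9}->{5,6,8,9}; Y {4,5,7,9}->{4,5}; Z {2,3,5,7,8}->{7,8}
pass 2: no change
Fixpoint after 2 passes: D(Y) = {4,5}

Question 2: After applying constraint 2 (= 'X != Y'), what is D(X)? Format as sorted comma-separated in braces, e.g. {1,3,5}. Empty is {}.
Answer: {2,4,5,6,8,9}

Derivation:
Constraint 1 (Y + V = Z) on D(Y)={4,5,7,9} D(V)={3,6,8} D(Z)={2,3,5,7,8}: Y {4,5,7,9}->{4,5}; V {3,6,8}->{3}; Z {2,3,5,7,8}->{7,8}
Constraint 2 (X != Y) on D(X)={2,4,5,6,8,9} D(Y)={4,5}: no change
So after constraint 2: D(X) = {2,4,5,6,8,9}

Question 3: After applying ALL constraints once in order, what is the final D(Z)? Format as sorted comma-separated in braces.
Answer: {7,8}

Derivation:
Constraint 1 (Y + V = Z) on D(Y)={4,5,7,9} D(V)={3,6,8} D(Z)={2,3,5,7,8}: Y {4,5,7,9}->{4,5}; V {3,6,8}->{3}; Z {2,3,5,7,8}->{7,8}
Constraint 2 (X != Y) on D(X)={2,4,5,6,8,9} D(Y)={4,5}: no change
Constraint 3 (Z != V) on D(Z)={7,8} D(V)={3}: no change
Constraint 4 (Y < X) on D(Y)={4,5} D(X)={2,4,5,6,8,9}: X {2,4,5,6,8,9}->{5,6,8,9}
So after all 4 constraints: D(Z) = {7,8}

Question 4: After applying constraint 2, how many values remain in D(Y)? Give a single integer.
Answer: 2

Derivation:
Constraint 1 (Y + V = Z) on D(Y)={4,5,7,9} D(V)={3,6,8} D(Z)={2,3,5,7,8}: Y {4,5,7,9}->{4,5}; V {3,6,8}->{3}; Z {2,3,5,7,8}->{7,8}
Constraint 2 (X != Y) on D(X)={2,4,5,6,8,9} D(Y)={4,5}: no change
So after constraint 2: D(Y)={4,5}, size = 2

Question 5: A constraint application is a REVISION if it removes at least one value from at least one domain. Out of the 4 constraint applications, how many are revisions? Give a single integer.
Answer: 2

Derivation:
Constraint 1 (Y + V = Z) on D(Y)={4,5,7,9} D(V)={3,6,8} D(Z)={2,3,5,7,8}: Y {4,5,7,9}->{4,5}; V {3,6,8}->{3}; Z {2,3,5,7,8}->{7,8} => REVISION
Constraint 2 (X != Y) on D(X)={2,4,5,6,8,9} D(Y)={4,5}: no change => not a revision
Constraint 3 (Z != V) on D(Z)={7,8} D(V)={3}: no change => not a revision
Constraint 4 (Y < X) on D(Y)={4,5} D(X)={2,4,5,6,8,9}: X {2,4,5,6,8,9}->{5,6,8,9} => REVISION
Total revisions = 2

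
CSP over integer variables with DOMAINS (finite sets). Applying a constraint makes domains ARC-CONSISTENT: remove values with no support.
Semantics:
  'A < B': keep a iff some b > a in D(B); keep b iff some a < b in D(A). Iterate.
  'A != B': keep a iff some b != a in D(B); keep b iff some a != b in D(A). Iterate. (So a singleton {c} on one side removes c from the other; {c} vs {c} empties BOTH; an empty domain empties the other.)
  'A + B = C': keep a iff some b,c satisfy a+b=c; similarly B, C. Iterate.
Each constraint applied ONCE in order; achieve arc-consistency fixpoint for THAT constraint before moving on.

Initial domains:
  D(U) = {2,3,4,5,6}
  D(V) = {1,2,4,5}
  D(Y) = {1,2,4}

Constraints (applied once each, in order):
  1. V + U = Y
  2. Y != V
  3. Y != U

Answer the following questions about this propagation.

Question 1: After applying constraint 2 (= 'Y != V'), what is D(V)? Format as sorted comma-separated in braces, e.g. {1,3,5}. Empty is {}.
Constraint 1 (V + U = Y) on D(V)={1,2,4,5} D(U)={2,3,4,5,6} D(Y)={1,2,4}: V {1,2,4,5}->{1,2}; U {2,3,4,5,6}->{2,3}; Y {1,2,4}->{4}
Constraint 2 (Y != V) on D(Y)={4} D(V)={1,2}: no change
So after constraint 2: D(V) = {1,2}

Answer: {1,2}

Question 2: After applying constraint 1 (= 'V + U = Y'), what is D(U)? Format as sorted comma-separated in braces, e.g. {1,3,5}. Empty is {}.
Answer: {2,3}

Derivation:
Constraint 1 (V + U = Y) on D(V)={1,2,4,5} D(U)={2,3,4,5,6} D(Y)={1,2,4}: V {1,2,4,5}->{1,2}; U {2,3,4,5,6}->{2,3}; Y {1,2,4}->{4}
So after constraint 1: D(U) = {2,3}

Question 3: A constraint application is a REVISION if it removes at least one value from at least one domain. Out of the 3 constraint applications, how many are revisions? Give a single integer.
Constraint 1 (V + U = Y) on D(V)={1,2,4,5} D(U)={2,3,4,5,6} D(Y)={1,2,4}: V {1,2,4,5}->{1,2}; U {2,3,4,5,6}->{2,3}; Y {1,2,4}->{4} => REVISION
Constraint 2 (Y != V) on D(Y)={4} D(V)={1,2}: no change => not a revision
Constraint 3 (Y != U) on D(Y)={4} D(U)={2,3}: no change => not a revision
Total revisions = 1

Answer: 1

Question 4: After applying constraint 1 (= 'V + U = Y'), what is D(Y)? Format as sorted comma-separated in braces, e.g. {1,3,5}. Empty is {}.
Answer: {4}

Derivation:
Constraint 1 (V + U = Y) on D(V)={1,2,4,5} D(U)={2,3,4,5,6} D(Y)={1,2,4}: V {1,2,4,5}->{1,2}; U {2,3,4,5,6}->{2,3}; Y {1,2,4}->{4}
So after constraint 1: D(Y) = {4}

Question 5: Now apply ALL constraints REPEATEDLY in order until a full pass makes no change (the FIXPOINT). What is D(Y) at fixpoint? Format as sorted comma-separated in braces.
pass 0 (initial): D(Y)={1,2,4}
pass 1: U {2,3,4,5,6}->{2,3}; V {1,2,4,5}->{1,2}; Y {1,2,4}->{4}
pass 2: no change
Fixpoint after 2 passes: D(Y) = {4}

Answer: {4}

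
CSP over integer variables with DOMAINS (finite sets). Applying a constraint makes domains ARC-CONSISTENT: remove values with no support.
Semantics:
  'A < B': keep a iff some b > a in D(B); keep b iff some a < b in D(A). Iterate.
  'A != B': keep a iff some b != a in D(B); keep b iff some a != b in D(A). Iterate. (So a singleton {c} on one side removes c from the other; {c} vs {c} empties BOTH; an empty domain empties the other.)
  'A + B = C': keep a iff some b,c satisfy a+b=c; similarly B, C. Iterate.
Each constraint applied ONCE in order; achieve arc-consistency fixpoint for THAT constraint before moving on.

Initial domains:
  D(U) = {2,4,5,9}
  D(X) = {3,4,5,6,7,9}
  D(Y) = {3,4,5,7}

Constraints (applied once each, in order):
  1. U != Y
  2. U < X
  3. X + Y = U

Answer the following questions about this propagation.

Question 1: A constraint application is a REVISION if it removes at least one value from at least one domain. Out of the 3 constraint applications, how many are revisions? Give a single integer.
Constraint 1 (U != Y) on D(U)={2,4,5,9} D(Y)={3,4,5,7}: no change => not a revision
Constraint 2 (U < X) on D(U)={2,4,5,9} D(X)={3,4,5,6,7,9}: U {2,4,5,9}->{2,4,5} => REVISION
Constraint 3 (X + Y = U) on D(X)={3,4,5,6,7,9} D(Y)={3,4,5,7} D(U)={2,4,5}: X {3,4,5,6,7,9}->{}; Y {3,4,5,7}->{}; U {2,4,5}->{} => REVISION
Total revisions = 2

Answer: 2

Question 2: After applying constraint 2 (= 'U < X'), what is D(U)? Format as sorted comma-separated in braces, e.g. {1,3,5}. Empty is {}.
Answer: {2,4,5}

Derivation:
Constraint 1 (U != Y) on D(U)={2,4,5,9} D(Y)={3,4,5,7}: no change
Constraint 2 (U < X) on D(U)={2,4,5,9} D(X)={3,4,5,6,7,9}: U {2,4,5,9}->{2,4,5}
So after constraint 2: D(U) = {2,4,5}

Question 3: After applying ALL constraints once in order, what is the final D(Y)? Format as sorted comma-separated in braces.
Constraint 1 (U != Y) on D(U)={2,4,5,9} D(Y)={3,4,5,7}: no change
Constraint 2 (U < X) on D(U)={2,4,5,9} D(X)={3,4,5,6,7,9}: U {2,4,5,9}->{2,4,5}
Constraint 3 (X + Y = U) on D(X)={3,4,5,6,7,9} D(Y)={3,4,5,7} D(U)={2,4,5}: X {3,4,5,6,7,9}->{}; Y {3,4,5,7}->{}; U {2,4,5}->{}
So after all 3 constraints: D(Y) = {}

Answer: {}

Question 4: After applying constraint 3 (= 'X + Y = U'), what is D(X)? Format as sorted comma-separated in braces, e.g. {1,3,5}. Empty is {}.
Answer: {}

Derivation:
Constraint 1 (U != Y) on D(U)={2,4,5,9} D(Y)={3,4,5,7}: no change
Constraint 2 (U < X) on D(U)={2,4,5,9} D(X)={3,4,5,6,7,9}: U {2,4,5,9}->{2,4,5}
Constraint 3 (X + Y = U) on D(X)={3,4,5,6,7,9} D(Y)={3,4,5,7} D(U)={2,4,5}: X {3,4,5,6,7,9}->{}; Y {3,4,5,7}->{}; U {2,4,5}->{}
So after constraint 3: D(X) = {}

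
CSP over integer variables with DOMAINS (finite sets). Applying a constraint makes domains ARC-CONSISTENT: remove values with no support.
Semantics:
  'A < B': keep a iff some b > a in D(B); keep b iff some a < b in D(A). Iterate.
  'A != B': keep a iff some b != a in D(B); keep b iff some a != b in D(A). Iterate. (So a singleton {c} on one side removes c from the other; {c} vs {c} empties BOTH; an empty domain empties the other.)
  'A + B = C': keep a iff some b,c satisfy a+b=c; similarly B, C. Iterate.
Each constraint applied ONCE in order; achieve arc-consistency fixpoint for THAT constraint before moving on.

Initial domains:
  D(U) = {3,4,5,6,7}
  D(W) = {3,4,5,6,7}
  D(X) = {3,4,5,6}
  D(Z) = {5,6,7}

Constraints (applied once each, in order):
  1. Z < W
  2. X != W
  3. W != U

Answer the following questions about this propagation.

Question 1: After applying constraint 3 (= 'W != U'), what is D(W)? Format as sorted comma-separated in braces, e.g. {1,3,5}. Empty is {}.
Constraint 1 (Z < W) on D(Z)={5,6,7} D(W)={3,4,5,6,7}: Z {5,6,7}->{5,6}; W {3,4,5,6,7}->{6,7}
Constraint 2 (X != W) on D(X)={3,4,5,6} D(W)={6,7}: no change
Constraint 3 (W != U) on D(W)={6,7} D(U)={3,4,5,6,7}: no change
So after constraint 3: D(W) = {6,7}

Answer: {6,7}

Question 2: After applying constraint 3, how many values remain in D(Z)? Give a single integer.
Constraint 1 (Z < W) on D(Z)={5,6,7} D(W)={3,4,5,6,7}: Z {5,6,7}->{5,6}; W {3,4,5,6,7}->{6,7}
Constraint 2 (X != W) on D(X)={3,4,5,6} D(W)={6,7}: no change
Constraint 3 (W != U) on D(W)={6,7} D(U)={3,4,5,6,7}: no change
So after constraint 3: D(Z)={5,6}, size = 2

Answer: 2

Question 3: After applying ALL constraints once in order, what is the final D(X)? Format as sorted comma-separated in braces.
Constraint 1 (Z < W) on D(Z)={5,6,7} D(W)={3,4,5,6,7}: Z {5,6,7}->{5,6}; W {3,4,5,6,7}->{6,7}
Constraint 2 (X != W) on D(X)={3,4,5,6} D(W)={6,7}: no change
Constraint 3 (W != U) on D(W)={6,7} D(U)={3,4,5,6,7}: no change
So after all 3 constraints: D(X) = {3,4,5,6}

Answer: {3,4,5,6}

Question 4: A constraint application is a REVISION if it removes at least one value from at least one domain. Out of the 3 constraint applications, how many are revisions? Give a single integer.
Answer: 1

Derivation:
Constraint 1 (Z < W) on D(Z)={5,6,7} D(W)={3,4,5,6,7}: Z {5,6,7}->{5,6}; W {3,4,5,6,7}->{6,7} => REVISION
Constraint 2 (X != W) on D(X)={3,4,5,6} D(W)={6,7}: no change => not a revision
Constraint 3 (W != U) on D(W)={6,7} D(U)={3,4,5,6,7}: no change => not a revision
Total revisions = 1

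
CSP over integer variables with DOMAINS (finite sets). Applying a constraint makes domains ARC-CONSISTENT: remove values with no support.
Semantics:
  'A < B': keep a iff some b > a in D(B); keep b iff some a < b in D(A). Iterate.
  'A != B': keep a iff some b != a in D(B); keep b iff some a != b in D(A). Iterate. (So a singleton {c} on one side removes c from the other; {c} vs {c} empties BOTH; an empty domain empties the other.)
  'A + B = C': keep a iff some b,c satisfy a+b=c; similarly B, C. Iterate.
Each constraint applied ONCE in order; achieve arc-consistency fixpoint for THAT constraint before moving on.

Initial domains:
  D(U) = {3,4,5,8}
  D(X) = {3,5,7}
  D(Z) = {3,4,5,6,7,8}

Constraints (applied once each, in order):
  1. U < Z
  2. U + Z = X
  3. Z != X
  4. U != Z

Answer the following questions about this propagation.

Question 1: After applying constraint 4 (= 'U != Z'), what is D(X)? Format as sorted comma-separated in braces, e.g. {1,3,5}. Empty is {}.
Answer: {7}

Derivation:
Constraint 1 (U < Z) on D(U)={3,4,5,8} D(Z)={3,4,5,6,7,8}: U {3,4,5,8}->{3,4,5}; Z {3,4,5,6,7,8}->{4,5,6,7,8}
Constraint 2 (U + Z = X) on D(U)={3,4,5} D(Z)={4,5,6,7,8} D(X)={3,5,7}: U {3,4,5}->{3}; Z {4,5,6,7,8}->{4}; X {3,5,7}->{7}
Constraint 3 (Z != X) on D(Z)={4} D(X)={7}: no change
Constraint 4 (U != Z) on D(U)={3} D(Z)={4}: no change
So after constraint 4: D(X) = {7}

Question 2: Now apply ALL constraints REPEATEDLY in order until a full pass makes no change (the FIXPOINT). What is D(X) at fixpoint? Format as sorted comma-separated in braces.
pass 0 (initial): D(X)={3,5,7}
pass 1: U {3,4,5,8}->{3}; X {3,5,7}->{7}; Z {3,4,5,6,7,8}->{4}
pass 2: no change
Fixpoint after 2 passes: D(X) = {7}

Answer: {7}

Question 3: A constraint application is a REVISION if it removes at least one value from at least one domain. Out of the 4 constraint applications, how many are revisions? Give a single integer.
Constraint 1 (U < Z) on D(U)={3,4,5,8} D(Z)={3,4,5,6,7,8}: U {3,4,5,8}->{3,4,5}; Z {3,4,5,6,7,8}->{4,5,6,7,8} => REVISION
Constraint 2 (U + Z = X) on D(U)={3,4,5} D(Z)={4,5,6,7,8} D(X)={3,5,7}: U {3,4,5}->{3}; Z {4,5,6,7,8}->{4}; X {3,5,7}->{7} => REVISION
Constraint 3 (Z != X) on D(Z)={4} D(X)={7}: no change => not a revision
Constraint 4 (U != Z) on D(U)={3} D(Z)={4}: no change => not a revision
Total revisions = 2

Answer: 2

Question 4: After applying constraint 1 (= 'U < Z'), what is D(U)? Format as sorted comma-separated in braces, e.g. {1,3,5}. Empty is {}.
Constraint 1 (U < Z) on D(U)={3,4,5,8} D(Z)={3,4,5,6,7,8}: U {3,4,5,8}->{3,4,5}; Z {3,4,5,6,7,8}->{4,5,6,7,8}
So after constraint 1: D(U) = {3,4,5}

Answer: {3,4,5}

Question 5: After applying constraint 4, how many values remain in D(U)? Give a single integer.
Constraint 1 (U < Z) on D(U)={3,4,5,8} D(Z)={3,4,5,6,7,8}: U {3,4,5,8}->{3,4,5}; Z {3,4,5,6,7,8}->{4,5,6,7,8}
Constraint 2 (U + Z = X) on D(U)={3,4,5} D(Z)={4,5,6,7,8} D(X)={3,5,7}: U {3,4,5}->{3}; Z {4,5,6,7,8}->{4}; X {3,5,7}->{7}
Constraint 3 (Z != X) on D(Z)={4} D(X)={7}: no change
Constraint 4 (U != Z) on D(U)={3} D(Z)={4}: no change
So after constraint 4: D(U)={3}, size = 1

Answer: 1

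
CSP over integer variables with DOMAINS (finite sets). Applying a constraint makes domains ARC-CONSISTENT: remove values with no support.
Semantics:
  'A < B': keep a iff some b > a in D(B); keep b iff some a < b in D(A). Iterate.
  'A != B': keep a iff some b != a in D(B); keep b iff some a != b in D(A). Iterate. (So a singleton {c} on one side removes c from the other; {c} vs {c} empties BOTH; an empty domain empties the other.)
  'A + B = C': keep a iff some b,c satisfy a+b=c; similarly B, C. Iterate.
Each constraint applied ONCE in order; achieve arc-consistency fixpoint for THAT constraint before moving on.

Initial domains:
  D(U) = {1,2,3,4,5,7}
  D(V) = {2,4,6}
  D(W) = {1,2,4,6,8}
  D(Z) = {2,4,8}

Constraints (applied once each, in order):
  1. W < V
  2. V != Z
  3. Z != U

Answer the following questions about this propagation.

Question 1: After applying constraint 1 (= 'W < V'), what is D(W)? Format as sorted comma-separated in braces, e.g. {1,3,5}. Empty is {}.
Answer: {1,2,4}

Derivation:
Constraint 1 (W < V) on D(W)={1,2,4,6,8} D(V)={2,4,6}: W {1,2,4,6,8}->{1,2,4}
So after constraint 1: D(W) = {1,2,4}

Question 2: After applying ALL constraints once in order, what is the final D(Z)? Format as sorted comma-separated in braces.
Answer: {2,4,8}

Derivation:
Constraint 1 (W < V) on D(W)={1,2,4,6,8} D(V)={2,4,6}: W {1,2,4,6,8}->{1,2,4}
Constraint 2 (V != Z) on D(V)={2,4,6} D(Z)={2,4,8}: no change
Constraint 3 (Z != U) on D(Z)={2,4,8} D(U)={1,2,3,4,5,7}: no change
So after all 3 constraints: D(Z) = {2,4,8}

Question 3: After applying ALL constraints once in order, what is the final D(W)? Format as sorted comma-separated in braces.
Answer: {1,2,4}

Derivation:
Constraint 1 (W < V) on D(W)={1,2,4,6,8} D(V)={2,4,6}: W {1,2,4,6,8}->{1,2,4}
Constraint 2 (V != Z) on D(V)={2,4,6} D(Z)={2,4,8}: no change
Constraint 3 (Z != U) on D(Z)={2,4,8} D(U)={1,2,3,4,5,7}: no change
So after all 3 constraints: D(W) = {1,2,4}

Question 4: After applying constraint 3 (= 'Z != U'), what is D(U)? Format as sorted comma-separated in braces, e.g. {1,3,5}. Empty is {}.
Answer: {1,2,3,4,5,7}

Derivation:
Constraint 1 (W < V) on D(W)={1,2,4,6,8} D(V)={2,4,6}: W {1,2,4,6,8}->{1,2,4}
Constraint 2 (V != Z) on D(V)={2,4,6} D(Z)={2,4,8}: no change
Constraint 3 (Z != U) on D(Z)={2,4,8} D(U)={1,2,3,4,5,7}: no change
So after constraint 3: D(U) = {1,2,3,4,5,7}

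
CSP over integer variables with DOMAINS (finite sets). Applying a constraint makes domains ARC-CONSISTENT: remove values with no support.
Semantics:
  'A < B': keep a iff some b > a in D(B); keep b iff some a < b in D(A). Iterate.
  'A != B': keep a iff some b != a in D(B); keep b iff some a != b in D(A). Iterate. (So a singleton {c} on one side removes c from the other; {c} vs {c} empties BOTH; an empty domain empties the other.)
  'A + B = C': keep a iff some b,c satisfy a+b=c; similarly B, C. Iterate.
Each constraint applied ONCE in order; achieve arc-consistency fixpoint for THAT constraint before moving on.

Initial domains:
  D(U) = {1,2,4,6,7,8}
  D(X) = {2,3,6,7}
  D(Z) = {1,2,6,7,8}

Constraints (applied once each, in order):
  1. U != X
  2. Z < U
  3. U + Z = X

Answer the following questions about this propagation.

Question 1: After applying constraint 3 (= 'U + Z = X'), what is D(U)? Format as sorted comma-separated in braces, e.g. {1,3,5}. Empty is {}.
Answer: {2,4,6}

Derivation:
Constraint 1 (U != X) on D(U)={1,2,4,6,7,8} D(X)={2,3,6,7}: no change
Constraint 2 (Z < U) on D(Z)={1,2,6,7,8} D(U)={1,2,4,6,7,8}: Z {1,2,6,7,8}->{1,2,6,7}; U {1,2,4,6,7,8}->{2,4,6,7,8}
Constraint 3 (U + Z = X) on D(U)={2,4,6,7,8} D(Z)={1,2,6,7} D(X)={2,3,6,7}: U {2,4,6,7,8}->{2,4,6}; Z {1,2,6,7}->{1,2}; X {2,3,6,7}->{3,6,7}
So after constraint 3: D(U) = {2,4,6}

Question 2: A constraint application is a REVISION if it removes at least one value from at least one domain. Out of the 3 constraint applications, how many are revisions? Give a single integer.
Answer: 2

Derivation:
Constraint 1 (U != X) on D(U)={1,2,4,6,7,8} D(X)={2,3,6,7}: no change => not a revision
Constraint 2 (Z < U) on D(Z)={1,2,6,7,8} D(U)={1,2,4,6,7,8}: Z {1,2,6,7,8}->{1,2,6,7}; U {1,2,4,6,7,8}->{2,4,6,7,8} => REVISION
Constraint 3 (U + Z = X) on D(U)={2,4,6,7,8} D(Z)={1,2,6,7} D(X)={2,3,6,7}: U {2,4,6,7,8}->{2,4,6}; Z {1,2,6,7}->{1,2}; X {2,3,6,7}->{3,6,7} => REVISION
Total revisions = 2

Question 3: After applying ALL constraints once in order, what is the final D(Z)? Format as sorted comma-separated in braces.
Constraint 1 (U != X) on D(U)={1,2,4,6,7,8} D(X)={2,3,6,7}: no change
Constraint 2 (Z < U) on D(Z)={1,2,6,7,8} D(U)={1,2,4,6,7,8}: Z {1,2,6,7,8}->{1,2,6,7}; U {1,2,4,6,7,8}->{2,4,6,7,8}
Constraint 3 (U + Z = X) on D(U)={2,4,6,7,8} D(Z)={1,2,6,7} D(X)={2,3,6,7}: U {2,4,6,7,8}->{2,4,6}; Z {1,2,6,7}->{1,2}; X {2,3,6,7}->{3,6,7}
So after all 3 constraints: D(Z) = {1,2}

Answer: {1,2}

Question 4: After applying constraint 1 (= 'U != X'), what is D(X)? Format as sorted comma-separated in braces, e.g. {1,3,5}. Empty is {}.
Constraint 1 (U != X) on D(U)={1,2,4,6,7,8} D(X)={2,3,6,7}: no change
So after constraint 1: D(X) = {2,3,6,7}

Answer: {2,3,6,7}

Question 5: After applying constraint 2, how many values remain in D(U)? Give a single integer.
Constraint 1 (U != X) on D(U)={1,2,4,6,7,8} D(X)={2,3,6,7}: no change
Constraint 2 (Z < U) on D(Z)={1,2,6,7,8} D(U)={1,2,4,6,7,8}: Z {1,2,6,7,8}->{1,2,6,7}; U {1,2,4,6,7,8}->{2,4,6,7,8}
So after constraint 2: D(U)={2,4,6,7,8}, size = 5

Answer: 5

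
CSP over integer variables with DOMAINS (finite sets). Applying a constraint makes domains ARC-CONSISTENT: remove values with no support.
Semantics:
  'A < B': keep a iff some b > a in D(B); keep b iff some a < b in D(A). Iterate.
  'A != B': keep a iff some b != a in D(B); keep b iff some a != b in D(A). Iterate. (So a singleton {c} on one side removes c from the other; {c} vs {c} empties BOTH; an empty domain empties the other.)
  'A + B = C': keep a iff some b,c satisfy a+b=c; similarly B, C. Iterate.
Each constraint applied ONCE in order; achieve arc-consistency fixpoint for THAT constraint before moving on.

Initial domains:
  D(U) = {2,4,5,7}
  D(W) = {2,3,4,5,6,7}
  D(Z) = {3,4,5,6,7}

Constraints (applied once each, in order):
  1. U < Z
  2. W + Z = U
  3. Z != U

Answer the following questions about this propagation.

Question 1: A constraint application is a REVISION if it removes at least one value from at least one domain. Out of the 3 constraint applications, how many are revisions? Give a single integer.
Answer: 2

Derivation:
Constraint 1 (U < Z) on D(U)={2,4,5,7} D(Z)={3,4,5,6,7}: U {2,4,5,7}->{2,4,5} => REVISION
Constraint 2 (W + Z = U) on D(W)={2,3,4,5,6,7} D(Z)={3,4,5,6,7} D(U)={2,4,5}: W {2,3,4,5,6,7}->{2}; Z {3,4,5,6,7}->{3}; U {2,4,5}->{5} => REVISION
Constraint 3 (Z != U) on D(Z)={3} D(U)={5}: no change => not a revision
Total revisions = 2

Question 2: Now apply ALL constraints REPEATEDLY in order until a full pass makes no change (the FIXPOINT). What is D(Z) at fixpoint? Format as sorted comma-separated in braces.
Answer: {}

Derivation:
pass 0 (initial): D(Z)={3,4,5,6,7}
pass 1: U {2,4,5,7}->{5}; W {2,3,4,5,6,7}->{2}; Z {3,4,5,6,7}->{3}
pass 2: U {5}->{}; W {2}->{}; Z {3}->{}
pass 3: no change
Fixpoint after 3 passes: D(Z) = {}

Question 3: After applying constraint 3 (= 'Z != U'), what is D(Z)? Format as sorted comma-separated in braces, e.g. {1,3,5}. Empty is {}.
Constraint 1 (U < Z) on D(U)={2,4,5,7} D(Z)={3,4,5,6,7}: U {2,4,5,7}->{2,4,5}
Constraint 2 (W + Z = U) on D(W)={2,3,4,5,6,7} D(Z)={3,4,5,6,7} D(U)={2,4,5}: W {2,3,4,5,6,7}->{2}; Z {3,4,5,6,7}->{3}; U {2,4,5}->{5}
Constraint 3 (Z != U) on D(Z)={3} D(U)={5}: no change
So after constraint 3: D(Z) = {3}

Answer: {3}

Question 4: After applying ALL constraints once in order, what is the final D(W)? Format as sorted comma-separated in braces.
Answer: {2}

Derivation:
Constraint 1 (U < Z) on D(U)={2,4,5,7} D(Z)={3,4,5,6,7}: U {2,4,5,7}->{2,4,5}
Constraint 2 (W + Z = U) on D(W)={2,3,4,5,6,7} D(Z)={3,4,5,6,7} D(U)={2,4,5}: W {2,3,4,5,6,7}->{2}; Z {3,4,5,6,7}->{3}; U {2,4,5}->{5}
Constraint 3 (Z != U) on D(Z)={3} D(U)={5}: no change
So after all 3 constraints: D(W) = {2}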